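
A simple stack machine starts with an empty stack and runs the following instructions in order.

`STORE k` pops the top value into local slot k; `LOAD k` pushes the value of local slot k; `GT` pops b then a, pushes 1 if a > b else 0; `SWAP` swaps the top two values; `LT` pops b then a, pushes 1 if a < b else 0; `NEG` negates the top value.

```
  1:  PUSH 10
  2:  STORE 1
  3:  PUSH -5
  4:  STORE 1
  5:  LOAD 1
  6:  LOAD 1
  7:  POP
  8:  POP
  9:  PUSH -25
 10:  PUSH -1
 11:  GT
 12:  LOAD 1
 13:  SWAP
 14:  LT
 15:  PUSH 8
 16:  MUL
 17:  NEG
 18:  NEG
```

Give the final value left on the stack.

8

PUSH 10  -> [10]
STORE 1  -> []
PUSH -5  -> [-5]
STORE 1  -> []
LOAD 1   -> [-5]
LOAD 1   -> [-5, -5]
POP      -> [-5]
POP      -> []
PUSH -25 -> [-25]
PUSH -1  -> [-25, -1]
GT       -> [0]
LOAD 1   -> [0, -5]
SWAP     -> [-5, 0]
LT       -> [1]
PUSH 8   -> [1, 8]
MUL      -> [8]
NEG      -> [-8]
NEG      -> [8]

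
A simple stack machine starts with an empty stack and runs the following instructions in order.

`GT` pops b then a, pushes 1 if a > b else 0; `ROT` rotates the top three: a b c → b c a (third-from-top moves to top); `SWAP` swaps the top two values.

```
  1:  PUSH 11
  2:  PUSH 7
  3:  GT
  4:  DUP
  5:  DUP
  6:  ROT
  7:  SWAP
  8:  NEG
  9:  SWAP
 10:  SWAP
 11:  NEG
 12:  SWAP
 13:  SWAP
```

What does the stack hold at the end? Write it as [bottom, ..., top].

[1, 1, 1]

PUSH 11  [11]
PUSH 7   [11, 7]
GT       [1]
DUP      [1, 1]
DUP      [1, 1, 1]
ROT      [1, 1, 1]
SWAP     [1, 1, 1]
NEG      [1, 1, -1]
SWAP     [1, -1, 1]
SWAP     [1, 1, -1]
NEG      [1, 1, 1]
SWAP     [1, 1, 1]
SWAP     [1, 1, 1]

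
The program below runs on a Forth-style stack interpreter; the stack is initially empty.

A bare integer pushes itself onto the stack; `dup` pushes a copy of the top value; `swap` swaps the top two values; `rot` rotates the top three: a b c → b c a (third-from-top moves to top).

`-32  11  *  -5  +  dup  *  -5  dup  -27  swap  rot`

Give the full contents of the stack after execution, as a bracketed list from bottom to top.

[127449, -27, -5, -5]

-32  -> [-32]
11   -> [-32, 11]
*    -> [-352]
-5   -> [-352, -5]
+    -> [-357]
dup  -> [-357, -357]
*    -> [127449]
-5   -> [127449, -5]
dup  -> [127449, -5, -5]
-27  -> [127449, -5, -5, -27]
swap -> [127449, -5, -27, -5]
rot  -> [127449, -27, -5, -5]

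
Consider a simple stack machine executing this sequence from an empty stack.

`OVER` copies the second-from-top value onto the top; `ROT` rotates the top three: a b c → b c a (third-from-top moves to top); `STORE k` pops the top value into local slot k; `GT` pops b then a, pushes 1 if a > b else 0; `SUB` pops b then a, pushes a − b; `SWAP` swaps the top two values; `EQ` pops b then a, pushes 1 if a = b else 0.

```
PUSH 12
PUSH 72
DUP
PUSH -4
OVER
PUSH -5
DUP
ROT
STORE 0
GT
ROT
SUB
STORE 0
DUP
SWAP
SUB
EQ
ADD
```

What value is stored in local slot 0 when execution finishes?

-72

PUSH 12 → 12
PUSH 72 → 12 72
DUP     → 12 72 72
PUSH -4 → 12 72 72 -4
OVER    → 12 72 72 -4 72
PUSH -5 → 12 72 72 -4 72 -5
DUP     → 12 72 72 -4 72 -5 -5
ROT     → 12 72 72 -4 -5 -5 72
STORE 0 → 12 72 72 -4 -5 -5
GT      → 12 72 72 -4 0
ROT     → 12 72 -4 0 72
SUB     → 12 72 -4 -72
STORE 0 → 12 72 -4
DUP     → 12 72 -4 -4
SWAP    → 12 72 -4 -4
SUB     → 12 72 0
EQ      → 12 0
ADD     → 12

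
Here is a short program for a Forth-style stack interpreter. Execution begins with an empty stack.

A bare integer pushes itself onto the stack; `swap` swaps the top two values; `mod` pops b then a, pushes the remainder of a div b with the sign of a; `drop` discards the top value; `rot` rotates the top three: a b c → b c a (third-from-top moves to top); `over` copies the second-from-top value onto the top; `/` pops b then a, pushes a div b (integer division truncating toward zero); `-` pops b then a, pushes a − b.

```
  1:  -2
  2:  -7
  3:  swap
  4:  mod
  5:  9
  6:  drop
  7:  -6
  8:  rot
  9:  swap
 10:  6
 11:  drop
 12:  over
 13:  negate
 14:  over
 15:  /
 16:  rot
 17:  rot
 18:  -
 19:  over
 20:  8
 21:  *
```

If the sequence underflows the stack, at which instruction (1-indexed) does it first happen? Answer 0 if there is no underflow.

8

-2   → -2
-7   → -2 -7
swap → -7 -2
mod  → -1
9    → -1 9
drop → -1
-6   → -1 -6
rot  — needs 3 operands, stack has 2 → underflow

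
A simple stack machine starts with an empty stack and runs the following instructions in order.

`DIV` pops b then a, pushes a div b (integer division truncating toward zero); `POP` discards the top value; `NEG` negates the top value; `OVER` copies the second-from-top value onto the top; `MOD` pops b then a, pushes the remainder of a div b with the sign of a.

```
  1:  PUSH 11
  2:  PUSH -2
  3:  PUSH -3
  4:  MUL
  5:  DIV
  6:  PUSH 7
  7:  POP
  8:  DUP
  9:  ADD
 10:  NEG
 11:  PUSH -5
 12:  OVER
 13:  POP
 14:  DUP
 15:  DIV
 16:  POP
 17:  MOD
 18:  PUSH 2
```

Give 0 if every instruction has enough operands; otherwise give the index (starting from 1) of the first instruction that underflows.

17

PUSH 11  [11]
PUSH -2  [11, -2]
PUSH -3  [11, -2, -3]
MUL      [11, 6]
DIV      [1]
PUSH 7   [1, 7]
POP      [1]
DUP      [1, 1]
ADD      [2]
NEG      [-2]
PUSH -5  [-2, -5]
OVER     [-2, -5, -2]
POP      [-2, -5]
DUP      [-2, -5, -5]
DIV      [-2, 1]
POP      [-2]
MOD  — needs 2 operands, stack has 1 → underflow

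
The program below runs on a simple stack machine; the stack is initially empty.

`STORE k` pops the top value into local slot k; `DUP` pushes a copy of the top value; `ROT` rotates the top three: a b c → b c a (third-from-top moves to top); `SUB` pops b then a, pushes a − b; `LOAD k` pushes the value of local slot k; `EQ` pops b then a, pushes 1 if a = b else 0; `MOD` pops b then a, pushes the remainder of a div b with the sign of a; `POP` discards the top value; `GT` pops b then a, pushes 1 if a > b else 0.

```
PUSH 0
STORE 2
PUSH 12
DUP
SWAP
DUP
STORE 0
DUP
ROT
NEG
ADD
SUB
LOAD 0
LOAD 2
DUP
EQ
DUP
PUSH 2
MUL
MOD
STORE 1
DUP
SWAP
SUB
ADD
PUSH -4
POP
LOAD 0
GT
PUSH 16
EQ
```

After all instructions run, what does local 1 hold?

1

PUSH 0  -> 0
STORE 2 -> (empty)
PUSH 12 -> 12
DUP     -> 12 12
SWAP    -> 12 12
DUP     -> 12 12 12
STORE 0 -> 12 12
DUP     -> 12 12 12
ROT     -> 12 12 12
NEG     -> 12 12 -12
ADD     -> 12 0
SUB     -> 12
LOAD 0  -> 12 12
LOAD 2  -> 12 12 0
DUP     -> 12 12 0 0
EQ      -> 12 12 1
DUP     -> 12 12 1 1
PUSH 2  -> 12 12 1 1 2
MUL     -> 12 12 1 2
MOD     -> 12 12 1
STORE 1 -> 12 12
DUP     -> 12 12 12
SWAP    -> 12 12 12
SUB     -> 12 0
ADD     -> 12
PUSH -4 -> 12 -4
POP     -> 12
LOAD 0  -> 12 12
GT      -> 0
PUSH 16 -> 0 16
EQ      -> 0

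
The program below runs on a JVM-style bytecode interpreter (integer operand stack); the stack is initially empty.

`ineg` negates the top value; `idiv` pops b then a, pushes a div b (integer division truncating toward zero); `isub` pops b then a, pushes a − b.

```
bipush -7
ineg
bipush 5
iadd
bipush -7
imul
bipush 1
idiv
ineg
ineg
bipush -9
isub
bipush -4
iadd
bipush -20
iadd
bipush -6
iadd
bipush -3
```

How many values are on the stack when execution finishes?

2

bipush -7  → -7
ineg       → 7
bipush 5   → 7 5
iadd       → 12
bipush -7  → 12 -7
imul       → -84
bipush 1   → -84 1
idiv       → -84
ineg       → 84
ineg       → -84
bipush -9  → -84 -9
isub       → -75
bipush -4  → -75 -4
iadd       → -79
bipush -20 → -79 -20
iadd       → -99
bipush -6  → -99 -6
iadd       → -105
bipush -3  → -105 -3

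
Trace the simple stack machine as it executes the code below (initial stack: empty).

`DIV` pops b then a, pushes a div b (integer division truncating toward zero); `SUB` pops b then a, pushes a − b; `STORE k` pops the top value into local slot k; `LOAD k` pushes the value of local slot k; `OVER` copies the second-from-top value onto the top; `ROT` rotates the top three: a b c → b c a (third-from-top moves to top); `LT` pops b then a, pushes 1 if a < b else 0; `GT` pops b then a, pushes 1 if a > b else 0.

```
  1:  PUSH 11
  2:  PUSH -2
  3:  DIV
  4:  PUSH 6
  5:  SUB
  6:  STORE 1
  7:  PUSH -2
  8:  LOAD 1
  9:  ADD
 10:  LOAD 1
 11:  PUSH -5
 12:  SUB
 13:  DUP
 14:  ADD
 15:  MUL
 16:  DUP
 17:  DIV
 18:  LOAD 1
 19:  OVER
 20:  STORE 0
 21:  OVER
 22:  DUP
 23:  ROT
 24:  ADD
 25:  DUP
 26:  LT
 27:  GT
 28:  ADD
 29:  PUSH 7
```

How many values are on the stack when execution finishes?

PUSH 11  [11]
PUSH -2  [11, -2]
DIV      [-5]
PUSH 6   [-5, 6]
SUB      [-11]
STORE 1  []
PUSH -2  [-2]
LOAD 1   [-2, -11]
ADD      [-13]
LOAD 1   [-13, -11]
PUSH -5  [-13, -11, -5]
SUB      [-13, -6]
DUP      [-13, -6, -6]
ADD      [-13, -12]
MUL      [156]
DUP      [156, 156]
DIV      [1]
LOAD 1   [1, -11]
OVER     [1, -11, 1]
STORE 0  [1, -11]
OVER     [1, -11, 1]
DUP      [1, -11, 1, 1]
ROT      [1, 1, 1, -11]
ADD      [1, 1, -10]
DUP      [1, 1, -10, -10]
LT       [1, 1, 0]
GT       [1, 1]
ADD      [2]
PUSH 7   [2, 7]

2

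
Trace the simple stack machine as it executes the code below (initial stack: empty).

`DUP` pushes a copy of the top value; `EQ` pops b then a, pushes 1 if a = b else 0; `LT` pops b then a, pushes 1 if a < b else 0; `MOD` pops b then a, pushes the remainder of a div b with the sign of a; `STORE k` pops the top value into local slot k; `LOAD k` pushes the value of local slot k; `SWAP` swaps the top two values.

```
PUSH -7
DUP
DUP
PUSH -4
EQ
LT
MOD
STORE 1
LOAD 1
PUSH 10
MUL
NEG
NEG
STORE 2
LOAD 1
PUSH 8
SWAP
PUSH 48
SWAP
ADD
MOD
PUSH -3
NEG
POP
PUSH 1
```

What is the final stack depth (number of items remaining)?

2

PUSH -7 → [-7]
DUP     → [-7, -7]
DUP     → [-7, -7, -7]
PUSH -4 → [-7, -7, -7, -4]
EQ      → [-7, -7, 0]
LT      → [-7, 1]
MOD     → [0]
STORE 1 → []
LOAD 1  → [0]
PUSH 10 → [0, 10]
MUL     → [0]
NEG     → [0]
NEG     → [0]
STORE 2 → []
LOAD 1  → [0]
PUSH 8  → [0, 8]
SWAP    → [8, 0]
PUSH 48 → [8, 0, 48]
SWAP    → [8, 48, 0]
ADD     → [8, 48]
MOD     → [8]
PUSH -3 → [8, -3]
NEG     → [8, 3]
POP     → [8]
PUSH 1  → [8, 1]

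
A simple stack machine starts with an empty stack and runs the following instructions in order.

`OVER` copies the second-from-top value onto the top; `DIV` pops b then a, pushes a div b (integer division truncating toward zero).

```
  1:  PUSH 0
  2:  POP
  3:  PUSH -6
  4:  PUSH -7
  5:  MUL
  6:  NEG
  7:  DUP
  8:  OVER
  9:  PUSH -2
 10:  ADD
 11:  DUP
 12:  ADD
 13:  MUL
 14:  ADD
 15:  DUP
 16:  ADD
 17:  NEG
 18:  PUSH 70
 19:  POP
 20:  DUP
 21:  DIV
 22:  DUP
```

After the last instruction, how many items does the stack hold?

PUSH 0  -> [0]
POP     -> []
PUSH -6 -> [-6]
PUSH -7 -> [-6, -7]
MUL     -> [42]
NEG     -> [-42]
DUP     -> [-42, -42]
OVER    -> [-42, -42, -42]
PUSH -2 -> [-42, -42, -42, -2]
ADD     -> [-42, -42, -44]
DUP     -> [-42, -42, -44, -44]
ADD     -> [-42, -42, -88]
MUL     -> [-42, 3696]
ADD     -> [3654]
DUP     -> [3654, 3654]
ADD     -> [7308]
NEG     -> [-7308]
PUSH 70 -> [-7308, 70]
POP     -> [-7308]
DUP     -> [-7308, -7308]
DIV     -> [1]
DUP     -> [1, 1]

2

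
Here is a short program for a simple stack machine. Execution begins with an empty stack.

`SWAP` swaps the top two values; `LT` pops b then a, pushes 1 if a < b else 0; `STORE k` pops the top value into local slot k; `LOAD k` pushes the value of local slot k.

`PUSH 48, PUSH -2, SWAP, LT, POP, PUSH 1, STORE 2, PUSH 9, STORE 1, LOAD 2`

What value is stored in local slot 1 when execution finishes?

9

PUSH 48 -> [48]
PUSH -2 -> [48, -2]
SWAP    -> [-2, 48]
LT      -> [1]
POP     -> []
PUSH 1  -> [1]
STORE 2 -> []
PUSH 9  -> [9]
STORE 1 -> []
LOAD 2  -> [1]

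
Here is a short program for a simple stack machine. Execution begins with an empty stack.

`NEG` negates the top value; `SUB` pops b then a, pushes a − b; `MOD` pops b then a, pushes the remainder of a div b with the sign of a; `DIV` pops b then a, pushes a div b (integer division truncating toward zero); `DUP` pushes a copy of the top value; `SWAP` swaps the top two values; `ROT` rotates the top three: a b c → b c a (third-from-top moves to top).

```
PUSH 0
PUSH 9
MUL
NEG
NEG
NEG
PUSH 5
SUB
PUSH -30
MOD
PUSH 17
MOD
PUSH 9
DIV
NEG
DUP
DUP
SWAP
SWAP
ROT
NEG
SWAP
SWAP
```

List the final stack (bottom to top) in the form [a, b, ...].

PUSH 0   → [0]
PUSH 9   → [0, 9]
MUL      → [0]
NEG      → [0]
NEG      → [0]
NEG      → [0]
PUSH 5   → [0, 5]
SUB      → [-5]
PUSH -30 → [-5, -30]
MOD      → [-5]
PUSH 17  → [-5, 17]
MOD      → [-5]
PUSH 9   → [-5, 9]
DIV      → [0]
NEG      → [0]
DUP      → [0, 0]
DUP      → [0, 0, 0]
SWAP     → [0, 0, 0]
SWAP     → [0, 0, 0]
ROT      → [0, 0, 0]
NEG      → [0, 0, 0]
SWAP     → [0, 0, 0]
SWAP     → [0, 0, 0]

[0, 0, 0]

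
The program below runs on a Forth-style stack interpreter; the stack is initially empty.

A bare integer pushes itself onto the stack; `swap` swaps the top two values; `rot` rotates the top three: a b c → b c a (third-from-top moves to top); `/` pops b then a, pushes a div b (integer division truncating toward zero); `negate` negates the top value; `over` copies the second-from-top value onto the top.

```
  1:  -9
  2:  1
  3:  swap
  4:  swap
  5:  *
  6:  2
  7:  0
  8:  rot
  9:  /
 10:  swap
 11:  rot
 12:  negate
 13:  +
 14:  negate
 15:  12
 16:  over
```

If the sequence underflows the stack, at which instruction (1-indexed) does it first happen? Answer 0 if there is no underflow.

-9   -> -9
1    -> -9 1
swap -> 1 -9
swap -> -9 1
*    -> -9
2    -> -9 2
0    -> -9 2 0
rot  -> 2 0 -9
/    -> 2 0
swap -> 0 2
rot  — needs 3 operands, stack has 2 → underflow

11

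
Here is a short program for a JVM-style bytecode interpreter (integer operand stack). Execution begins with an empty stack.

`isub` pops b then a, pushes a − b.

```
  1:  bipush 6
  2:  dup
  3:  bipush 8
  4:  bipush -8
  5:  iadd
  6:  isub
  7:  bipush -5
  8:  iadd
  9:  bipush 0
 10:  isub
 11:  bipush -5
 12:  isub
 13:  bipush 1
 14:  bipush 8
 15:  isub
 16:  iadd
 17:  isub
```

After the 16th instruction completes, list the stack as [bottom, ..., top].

[6, -1]

bipush 6  → [6]
dup       → [6, 6]
bipush 8  → [6, 6, 8]
bipush -8 → [6, 6, 8, -8]
iadd      → [6, 6, 0]
isub      → [6, 6]
bipush -5 → [6, 6, -5]
iadd      → [6, 1]
bipush 0  → [6, 1, 0]
isub      → [6, 1]
bipush -5 → [6, 1, -5]
isub      → [6, 6]
bipush 1  → [6, 6, 1]
bipush 8  → [6, 6, 1, 8]
isub      → [6, 6, -7]
iadd      → [6, -1]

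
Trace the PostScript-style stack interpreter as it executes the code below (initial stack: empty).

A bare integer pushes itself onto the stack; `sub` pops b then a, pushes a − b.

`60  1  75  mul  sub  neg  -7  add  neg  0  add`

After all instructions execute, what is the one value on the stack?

-8

60  → [60]
1   → [60, 1]
75  → [60, 1, 75]
mul → [60, 75]
sub → [-15]
neg → [15]
-7  → [15, -7]
add → [8]
neg → [-8]
0   → [-8, 0]
add → [-8]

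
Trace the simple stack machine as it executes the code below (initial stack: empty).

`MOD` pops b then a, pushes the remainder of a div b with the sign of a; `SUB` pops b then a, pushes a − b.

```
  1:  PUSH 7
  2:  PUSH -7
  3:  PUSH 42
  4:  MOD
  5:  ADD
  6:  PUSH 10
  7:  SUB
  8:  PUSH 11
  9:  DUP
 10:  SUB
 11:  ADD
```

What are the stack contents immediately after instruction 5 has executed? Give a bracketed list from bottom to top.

PUSH 7  -> 7
PUSH -7 -> 7 -7
PUSH 42 -> 7 -7 42
MOD     -> 7 -7
ADD     -> 0

[0]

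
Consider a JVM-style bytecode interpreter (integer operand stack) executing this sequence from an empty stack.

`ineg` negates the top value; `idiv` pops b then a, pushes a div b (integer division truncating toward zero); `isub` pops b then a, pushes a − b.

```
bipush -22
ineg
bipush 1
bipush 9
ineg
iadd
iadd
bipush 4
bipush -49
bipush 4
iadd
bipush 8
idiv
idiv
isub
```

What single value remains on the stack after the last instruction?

14

bipush -22 : [-22]
ineg       : [22]
bipush 1   : [22, 1]
bipush 9   : [22, 1, 9]
ineg       : [22, 1, -9]
iadd       : [22, -8]
iadd       : [14]
bipush 4   : [14, 4]
bipush -49 : [14, 4, -49]
bipush 4   : [14, 4, -49, 4]
iadd       : [14, 4, -45]
bipush 8   : [14, 4, -45, 8]
idiv       : [14, 4, -5]
idiv       : [14, 0]
isub       : [14]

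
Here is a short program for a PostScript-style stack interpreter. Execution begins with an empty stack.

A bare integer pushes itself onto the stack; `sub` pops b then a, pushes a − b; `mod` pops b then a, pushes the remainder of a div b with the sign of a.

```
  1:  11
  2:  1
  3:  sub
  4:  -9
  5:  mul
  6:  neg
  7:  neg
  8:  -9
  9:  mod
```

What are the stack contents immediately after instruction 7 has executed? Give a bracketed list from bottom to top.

[-90]

11  → [11]
1   → [11, 1]
sub → [10]
-9  → [10, -9]
mul → [-90]
neg → [90]
neg → [-90]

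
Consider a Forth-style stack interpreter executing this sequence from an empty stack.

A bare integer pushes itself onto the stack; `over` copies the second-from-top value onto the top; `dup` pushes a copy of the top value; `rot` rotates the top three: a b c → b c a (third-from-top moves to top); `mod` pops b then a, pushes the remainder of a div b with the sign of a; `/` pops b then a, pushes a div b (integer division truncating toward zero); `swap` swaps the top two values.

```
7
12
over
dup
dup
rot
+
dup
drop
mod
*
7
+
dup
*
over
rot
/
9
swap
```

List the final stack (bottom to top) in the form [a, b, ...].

7    : 7
12   : 7 12
over : 7 12 7
dup  : 7 12 7 7
dup  : 7 12 7 7 7
rot  : 7 12 7 7 7
+    : 7 12 7 14
dup  : 7 12 7 14 14
drop : 7 12 7 14
mod  : 7 12 7
*    : 7 84
7    : 7 84 7
+    : 7 91
dup  : 7 91 91
*    : 7 8281
over : 7 8281 7
rot  : 8281 7 7
/    : 8281 1
9    : 8281 1 9
swap : 8281 9 1

[8281, 9, 1]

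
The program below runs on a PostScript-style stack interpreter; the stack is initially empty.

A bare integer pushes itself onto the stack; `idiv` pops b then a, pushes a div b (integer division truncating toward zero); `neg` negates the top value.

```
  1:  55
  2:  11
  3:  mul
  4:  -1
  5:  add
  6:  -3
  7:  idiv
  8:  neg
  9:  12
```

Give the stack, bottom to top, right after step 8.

55    [55]
11    [55, 11]
mul   [605]
-1    [605, -1]
add   [604]
-3    [604, -3]
idiv  [-201]
neg   [201]

[201]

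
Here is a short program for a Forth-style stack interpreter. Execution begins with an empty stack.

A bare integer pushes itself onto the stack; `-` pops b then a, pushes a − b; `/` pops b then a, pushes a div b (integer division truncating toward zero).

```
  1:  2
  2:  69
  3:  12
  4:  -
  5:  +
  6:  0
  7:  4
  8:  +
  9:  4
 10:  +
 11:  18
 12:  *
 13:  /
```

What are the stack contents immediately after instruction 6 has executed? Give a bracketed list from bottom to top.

2  → [2]
69 → [2, 69]
12 → [2, 69, 12]
-  → [2, 57]
+  → [59]
0  → [59, 0]

[59, 0]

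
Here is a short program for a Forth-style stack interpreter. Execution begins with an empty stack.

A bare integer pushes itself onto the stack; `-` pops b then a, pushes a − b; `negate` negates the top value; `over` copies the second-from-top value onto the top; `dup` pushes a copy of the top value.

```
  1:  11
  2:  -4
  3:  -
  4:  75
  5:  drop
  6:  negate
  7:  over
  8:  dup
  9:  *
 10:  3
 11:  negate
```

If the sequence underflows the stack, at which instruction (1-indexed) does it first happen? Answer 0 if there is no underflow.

7

11     -> [11]
-4     -> [11, -4]
-      -> [15]
75     -> [15, 75]
drop   -> [15]
negate -> [-15]
over  — needs 2 operands, stack has 1 → underflow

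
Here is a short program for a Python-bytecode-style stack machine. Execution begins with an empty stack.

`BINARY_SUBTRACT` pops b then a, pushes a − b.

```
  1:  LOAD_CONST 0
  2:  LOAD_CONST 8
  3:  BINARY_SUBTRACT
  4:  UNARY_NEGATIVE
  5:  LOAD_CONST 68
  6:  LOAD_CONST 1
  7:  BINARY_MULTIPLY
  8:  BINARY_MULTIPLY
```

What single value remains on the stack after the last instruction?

LOAD_CONST 0    -> 0
LOAD_CONST 8    -> 0 8
BINARY_SUBTRACT -> -8
UNARY_NEGATIVE  -> 8
LOAD_CONST 68   -> 8 68
LOAD_CONST 1    -> 8 68 1
BINARY_MULTIPLY -> 8 68
BINARY_MULTIPLY -> 544

544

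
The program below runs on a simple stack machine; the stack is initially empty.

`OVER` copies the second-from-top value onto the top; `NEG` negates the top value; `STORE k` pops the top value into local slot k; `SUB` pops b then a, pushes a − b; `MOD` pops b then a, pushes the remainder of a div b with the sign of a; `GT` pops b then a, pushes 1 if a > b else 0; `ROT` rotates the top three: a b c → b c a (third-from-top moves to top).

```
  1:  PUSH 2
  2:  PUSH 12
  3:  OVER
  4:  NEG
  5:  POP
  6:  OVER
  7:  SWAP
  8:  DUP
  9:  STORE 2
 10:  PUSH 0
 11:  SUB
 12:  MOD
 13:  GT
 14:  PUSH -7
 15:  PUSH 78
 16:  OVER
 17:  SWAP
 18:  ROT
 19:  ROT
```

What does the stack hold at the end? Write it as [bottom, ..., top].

PUSH 2  : [2]
PUSH 12 : [2, 12]
OVER    : [2, 12, 2]
NEG     : [2, 12, -2]
POP     : [2, 12]
OVER    : [2, 12, 2]
SWAP    : [2, 2, 12]
DUP     : [2, 2, 12, 12]
STORE 2 : [2, 2, 12]
PUSH 0  : [2, 2, 12, 0]
SUB     : [2, 2, 12]
MOD     : [2, 2]
GT      : [0]
PUSH -7 : [0, -7]
PUSH 78 : [0, -7, 78]
OVER    : [0, -7, 78, -7]
SWAP    : [0, -7, -7, 78]
ROT     : [0, -7, 78, -7]
ROT     : [0, 78, -7, -7]

[0, 78, -7, -7]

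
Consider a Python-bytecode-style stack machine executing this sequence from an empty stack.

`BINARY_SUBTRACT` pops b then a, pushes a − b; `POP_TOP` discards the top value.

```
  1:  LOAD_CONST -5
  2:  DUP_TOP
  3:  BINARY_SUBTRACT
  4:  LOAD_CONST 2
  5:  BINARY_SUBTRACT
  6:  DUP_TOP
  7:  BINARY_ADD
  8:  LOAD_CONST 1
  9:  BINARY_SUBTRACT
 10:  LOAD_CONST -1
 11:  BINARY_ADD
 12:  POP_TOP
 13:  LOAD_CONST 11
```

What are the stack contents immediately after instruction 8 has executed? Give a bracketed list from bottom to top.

LOAD_CONST -5   → [-5]
DUP_TOP         → [-5, -5]
BINARY_SUBTRACT → [0]
LOAD_CONST 2    → [0, 2]
BINARY_SUBTRACT → [-2]
DUP_TOP         → [-2, -2]
BINARY_ADD      → [-4]
LOAD_CONST 1    → [-4, 1]

[-4, 1]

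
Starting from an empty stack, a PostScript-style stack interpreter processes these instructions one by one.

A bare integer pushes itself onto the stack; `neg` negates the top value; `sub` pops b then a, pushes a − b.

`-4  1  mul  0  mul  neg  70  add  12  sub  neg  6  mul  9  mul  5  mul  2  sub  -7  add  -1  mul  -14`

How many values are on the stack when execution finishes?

-4  → -4
1   → -4 1
mul → -4
0   → -4 0
mul → 0
neg → 0
70  → 0 70
add → 70
12  → 70 12
sub → 58
neg → -58
6   → -58 6
mul → -348
9   → -348 9
mul → -3132
5   → -3132 5
mul → -15660
2   → -15660 2
sub → -15662
-7  → -15662 -7
add → -15669
-1  → -15669 -1
mul → 15669
-14 → 15669 -14

2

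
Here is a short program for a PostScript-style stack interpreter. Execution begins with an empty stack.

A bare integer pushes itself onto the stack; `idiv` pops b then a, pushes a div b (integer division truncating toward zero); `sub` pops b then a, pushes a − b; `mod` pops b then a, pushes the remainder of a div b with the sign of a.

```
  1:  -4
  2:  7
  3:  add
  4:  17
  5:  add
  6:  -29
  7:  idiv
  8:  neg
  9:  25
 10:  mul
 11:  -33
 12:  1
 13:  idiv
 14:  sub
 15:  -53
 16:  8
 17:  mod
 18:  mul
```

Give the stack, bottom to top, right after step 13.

-4   : -4
7    : -4 7
add  : 3
17   : 3 17
add  : 20
-29  : 20 -29
idiv : 0
neg  : 0
25   : 0 25
mul  : 0
-33  : 0 -33
1    : 0 -33 1
idiv : 0 -33

[0, -33]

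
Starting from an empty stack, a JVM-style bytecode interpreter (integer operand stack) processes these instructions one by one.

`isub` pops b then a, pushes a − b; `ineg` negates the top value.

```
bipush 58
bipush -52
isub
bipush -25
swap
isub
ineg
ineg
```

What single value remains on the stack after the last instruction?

-135

bipush 58  → [58]
bipush -52 → [58, -52]
isub       → [110]
bipush -25 → [110, -25]
swap       → [-25, 110]
isub       → [-135]
ineg       → [135]
ineg       → [-135]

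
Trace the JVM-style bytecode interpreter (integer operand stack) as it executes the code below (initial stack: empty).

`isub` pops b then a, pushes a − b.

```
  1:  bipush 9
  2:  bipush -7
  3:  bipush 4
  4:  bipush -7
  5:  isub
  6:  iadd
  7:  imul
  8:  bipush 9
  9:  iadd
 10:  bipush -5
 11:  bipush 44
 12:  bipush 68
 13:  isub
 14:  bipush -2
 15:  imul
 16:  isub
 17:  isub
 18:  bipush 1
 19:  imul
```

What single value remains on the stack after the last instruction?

bipush 9  -> [9]
bipush -7 -> [9, -7]
bipush 4  -> [9, -7, 4]
bipush -7 -> [9, -7, 4, -7]
isub      -> [9, -7, 11]
iadd      -> [9, 4]
imul      -> [36]
bipush 9  -> [36, 9]
iadd      -> [45]
bipush -5 -> [45, -5]
bipush 44 -> [45, -5, 44]
bipush 68 -> [45, -5, 44, 68]
isub      -> [45, -5, -24]
bipush -2 -> [45, -5, -24, -2]
imul      -> [45, -5, 48]
isub      -> [45, -53]
isub      -> [98]
bipush 1  -> [98, 1]
imul      -> [98]

98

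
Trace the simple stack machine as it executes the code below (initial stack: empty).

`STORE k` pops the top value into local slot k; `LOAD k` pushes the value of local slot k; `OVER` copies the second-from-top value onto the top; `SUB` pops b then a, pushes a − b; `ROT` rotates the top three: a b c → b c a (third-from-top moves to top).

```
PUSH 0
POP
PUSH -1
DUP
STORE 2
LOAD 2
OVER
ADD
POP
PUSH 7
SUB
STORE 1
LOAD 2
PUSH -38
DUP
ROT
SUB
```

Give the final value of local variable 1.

-8

PUSH 0   -> 0
POP      -> (empty)
PUSH -1  -> -1
DUP      -> -1 -1
STORE 2  -> -1
LOAD 2   -> -1 -1
OVER     -> -1 -1 -1
ADD      -> -1 -2
POP      -> -1
PUSH 7   -> -1 7
SUB      -> -8
STORE 1  -> (empty)
LOAD 2   -> -1
PUSH -38 -> -1 -38
DUP      -> -1 -38 -38
ROT      -> -38 -38 -1
SUB      -> -38 -37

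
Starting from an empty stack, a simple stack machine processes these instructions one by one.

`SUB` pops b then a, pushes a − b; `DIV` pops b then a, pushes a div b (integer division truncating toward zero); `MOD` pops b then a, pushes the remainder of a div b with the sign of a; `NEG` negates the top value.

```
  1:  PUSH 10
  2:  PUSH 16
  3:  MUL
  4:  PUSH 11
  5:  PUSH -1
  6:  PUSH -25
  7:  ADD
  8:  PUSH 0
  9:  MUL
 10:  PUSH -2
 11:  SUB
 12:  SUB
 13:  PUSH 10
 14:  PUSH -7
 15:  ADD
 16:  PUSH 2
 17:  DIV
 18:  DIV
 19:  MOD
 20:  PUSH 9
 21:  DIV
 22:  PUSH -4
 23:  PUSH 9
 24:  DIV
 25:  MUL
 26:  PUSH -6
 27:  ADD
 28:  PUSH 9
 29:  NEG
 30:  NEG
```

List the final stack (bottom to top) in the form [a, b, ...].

PUSH 10   10
PUSH 16   10 16
MUL       160
PUSH 11   160 11
PUSH -1   160 11 -1
PUSH -25  160 11 -1 -25
ADD       160 11 -26
PUSH 0    160 11 -26 0
MUL       160 11 0
PUSH -2   160 11 0 -2
SUB       160 11 2
SUB       160 9
PUSH 10   160 9 10
PUSH -7   160 9 10 -7
ADD       160 9 3
PUSH 2    160 9 3 2
DIV       160 9 1
DIV       160 9
MOD       7
PUSH 9    7 9
DIV       0
PUSH -4   0 -4
PUSH 9    0 -4 9
DIV       0 0
MUL       0
PUSH -6   0 -6
ADD       -6
PUSH 9    -6 9
NEG       -6 -9
NEG       -6 9

[-6, 9]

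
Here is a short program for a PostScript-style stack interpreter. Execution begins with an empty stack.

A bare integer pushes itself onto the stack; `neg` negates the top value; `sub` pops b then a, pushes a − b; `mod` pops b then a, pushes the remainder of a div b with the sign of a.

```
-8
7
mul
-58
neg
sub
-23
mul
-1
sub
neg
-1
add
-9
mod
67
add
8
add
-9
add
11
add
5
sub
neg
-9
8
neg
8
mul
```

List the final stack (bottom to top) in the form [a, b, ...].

[-67, -9, -64]

-8  → -8
7   → -8 7
mul → -56
-58 → -56 -58
neg → -56 58
sub → -114
-23 → -114 -23
mul → 2622
-1  → 2622 -1
sub → 2623
neg → -2623
-1  → -2623 -1
add → -2624
-9  → -2624 -9
mod → -5
67  → -5 67
add → 62
8   → 62 8
add → 70
-9  → 70 -9
add → 61
11  → 61 11
add → 72
5   → 72 5
sub → 67
neg → -67
-9  → -67 -9
8   → -67 -9 8
neg → -67 -9 -8
8   → -67 -9 -8 8
mul → -67 -9 -64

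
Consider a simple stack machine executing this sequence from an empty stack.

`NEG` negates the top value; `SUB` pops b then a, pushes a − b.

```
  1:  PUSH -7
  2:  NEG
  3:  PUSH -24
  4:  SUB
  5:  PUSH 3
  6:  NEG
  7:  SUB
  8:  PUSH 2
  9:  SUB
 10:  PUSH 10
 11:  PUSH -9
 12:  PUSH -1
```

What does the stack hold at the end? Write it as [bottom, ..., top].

PUSH -7  → [-7]
NEG      → [7]
PUSH -24 → [7, -24]
SUB      → [31]
PUSH 3   → [31, 3]
NEG      → [31, -3]
SUB      → [34]
PUSH 2   → [34, 2]
SUB      → [32]
PUSH 10  → [32, 10]
PUSH -9  → [32, 10, -9]
PUSH -1  → [32, 10, -9, -1]

[32, 10, -9, -1]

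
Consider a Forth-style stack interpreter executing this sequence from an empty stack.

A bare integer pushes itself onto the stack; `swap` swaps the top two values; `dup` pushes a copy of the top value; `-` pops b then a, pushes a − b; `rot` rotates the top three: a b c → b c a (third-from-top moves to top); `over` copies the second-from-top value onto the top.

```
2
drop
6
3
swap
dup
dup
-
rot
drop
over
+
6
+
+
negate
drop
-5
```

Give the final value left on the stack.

-5

2      → [2]
drop   → []
6      → [6]
3      → [6, 3]
swap   → [3, 6]
dup    → [3, 6, 6]
dup    → [3, 6, 6, 6]
-      → [3, 6, 0]
rot    → [6, 0, 3]
drop   → [6, 0]
over   → [6, 0, 6]
+      → [6, 6]
6      → [6, 6, 6]
+      → [6, 12]
+      → [18]
negate → [-18]
drop   → []
-5     → [-5]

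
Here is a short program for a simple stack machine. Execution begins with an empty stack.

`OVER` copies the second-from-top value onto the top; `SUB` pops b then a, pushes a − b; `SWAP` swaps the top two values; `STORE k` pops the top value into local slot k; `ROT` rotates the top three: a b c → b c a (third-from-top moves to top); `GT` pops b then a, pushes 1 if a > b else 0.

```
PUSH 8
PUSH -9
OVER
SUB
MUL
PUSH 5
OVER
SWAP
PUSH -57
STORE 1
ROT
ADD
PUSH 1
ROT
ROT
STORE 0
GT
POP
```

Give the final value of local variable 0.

-131

PUSH 8   -> 8
PUSH -9  -> 8 -9
OVER     -> 8 -9 8
SUB      -> 8 -17
MUL      -> -136
PUSH 5   -> -136 5
OVER     -> -136 5 -136
SWAP     -> -136 -136 5
PUSH -57 -> -136 -136 5 -57
STORE 1  -> -136 -136 5
ROT      -> -136 5 -136
ADD      -> -136 -131
PUSH 1   -> -136 -131 1
ROT      -> -131 1 -136
ROT      -> 1 -136 -131
STORE 0  -> 1 -136
GT       -> 1
POP      -> (empty)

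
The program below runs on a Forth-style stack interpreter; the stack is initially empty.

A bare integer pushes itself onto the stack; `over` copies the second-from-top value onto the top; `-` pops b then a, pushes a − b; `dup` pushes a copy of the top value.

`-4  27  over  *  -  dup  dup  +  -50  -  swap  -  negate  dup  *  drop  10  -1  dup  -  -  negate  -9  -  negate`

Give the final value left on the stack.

1

-4      -4
27      -4 27
over    -4 27 -4
*       -4 -108
-       104
dup     104 104
dup     104 104 104
+       104 208
-50     104 208 -50
-       104 258
swap    258 104
-       154
negate  -154
dup     -154 -154
*       23716
drop    (empty)
10      10
-1      10 -1
dup     10 -1 -1
-       10 0
-       10
negate  -10
-9      -10 -9
-       -1
negate  1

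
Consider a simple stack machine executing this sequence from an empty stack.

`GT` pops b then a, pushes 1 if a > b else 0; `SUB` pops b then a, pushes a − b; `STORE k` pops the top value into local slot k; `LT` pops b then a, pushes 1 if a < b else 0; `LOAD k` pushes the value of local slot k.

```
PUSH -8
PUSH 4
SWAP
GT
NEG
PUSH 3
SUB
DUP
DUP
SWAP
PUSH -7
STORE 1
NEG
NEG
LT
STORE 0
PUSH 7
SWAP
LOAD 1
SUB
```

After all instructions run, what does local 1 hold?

-7

PUSH -8 → -8
PUSH 4  → -8 4
SWAP    → 4 -8
GT      → 1
NEG     → -1
PUSH 3  → -1 3
SUB     → -4
DUP     → -4 -4
DUP     → -4 -4 -4
SWAP    → -4 -4 -4
PUSH -7 → -4 -4 -4 -7
STORE 1 → -4 -4 -4
NEG     → -4 -4 4
NEG     → -4 -4 -4
LT      → -4 0
STORE 0 → -4
PUSH 7  → -4 7
SWAP    → 7 -4
LOAD 1  → 7 -4 -7
SUB     → 7 3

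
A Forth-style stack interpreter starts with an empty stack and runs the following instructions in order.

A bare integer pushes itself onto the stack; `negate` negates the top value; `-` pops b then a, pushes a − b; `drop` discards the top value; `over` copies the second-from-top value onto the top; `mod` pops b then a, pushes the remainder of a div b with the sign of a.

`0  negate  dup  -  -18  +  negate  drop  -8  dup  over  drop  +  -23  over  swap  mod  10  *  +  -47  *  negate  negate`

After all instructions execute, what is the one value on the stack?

8272

0       0
negate  0
dup     0 0
-       0
-18     0 -18
+       -18
negate  18
drop    (empty)
-8      -8
dup     -8 -8
over    -8 -8 -8
drop    -8 -8
+       -16
-23     -16 -23
over    -16 -23 -16
swap    -16 -16 -23
mod     -16 -16
10      -16 -16 10
*       -16 -160
+       -176
-47     -176 -47
*       8272
negate  -8272
negate  8272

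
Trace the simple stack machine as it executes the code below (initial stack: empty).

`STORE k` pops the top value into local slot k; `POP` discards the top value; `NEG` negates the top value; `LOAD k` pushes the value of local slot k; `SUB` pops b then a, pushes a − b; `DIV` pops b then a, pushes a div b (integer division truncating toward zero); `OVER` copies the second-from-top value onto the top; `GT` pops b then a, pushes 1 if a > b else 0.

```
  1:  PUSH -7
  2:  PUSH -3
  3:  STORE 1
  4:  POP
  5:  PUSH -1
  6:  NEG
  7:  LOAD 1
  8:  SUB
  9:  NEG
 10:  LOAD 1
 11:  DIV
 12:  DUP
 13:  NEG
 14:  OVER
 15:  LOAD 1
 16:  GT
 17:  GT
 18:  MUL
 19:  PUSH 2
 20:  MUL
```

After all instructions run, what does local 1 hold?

PUSH -7 → -7
PUSH -3 → -7 -3
STORE 1 → -7
POP     → (empty)
PUSH -1 → -1
NEG     → 1
LOAD 1  → 1 -3
SUB     → 4
NEG     → -4
LOAD 1  → -4 -3
DIV     → 1
DUP     → 1 1
NEG     → 1 -1
OVER    → 1 -1 1
LOAD 1  → 1 -1 1 -3
GT      → 1 -1 1
GT      → 1 0
MUL     → 0
PUSH 2  → 0 2
MUL     → 0

-3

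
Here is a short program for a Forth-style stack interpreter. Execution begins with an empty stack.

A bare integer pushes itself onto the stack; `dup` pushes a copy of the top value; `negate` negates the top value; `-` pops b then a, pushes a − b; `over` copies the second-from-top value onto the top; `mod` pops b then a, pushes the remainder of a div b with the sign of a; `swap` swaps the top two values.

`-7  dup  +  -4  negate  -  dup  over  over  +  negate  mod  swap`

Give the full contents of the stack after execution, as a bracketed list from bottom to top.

-7     → [-7]
dup    → [-7, -7]
+      → [-14]
-4     → [-14, -4]
negate → [-14, 4]
-      → [-18]
dup    → [-18, -18]
over   → [-18, -18, -18]
over   → [-18, -18, -18, -18]
+      → [-18, -18, -36]
negate → [-18, -18, 36]
mod    → [-18, -18]
swap   → [-18, -18]

[-18, -18]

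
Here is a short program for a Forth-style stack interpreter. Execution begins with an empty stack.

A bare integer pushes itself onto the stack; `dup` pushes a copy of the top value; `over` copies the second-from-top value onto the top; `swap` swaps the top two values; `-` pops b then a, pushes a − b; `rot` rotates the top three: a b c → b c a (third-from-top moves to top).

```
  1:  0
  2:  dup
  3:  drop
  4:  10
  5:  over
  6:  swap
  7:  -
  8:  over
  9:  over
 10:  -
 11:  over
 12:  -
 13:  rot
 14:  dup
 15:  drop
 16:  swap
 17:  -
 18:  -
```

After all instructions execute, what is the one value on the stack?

0    -> 0
dup  -> 0 0
drop -> 0
10   -> 0 10
over -> 0 10 0
swap -> 0 0 10
-    -> 0 -10
over -> 0 -10 0
over -> 0 -10 0 -10
-    -> 0 -10 10
over -> 0 -10 10 -10
-    -> 0 -10 20
rot  -> -10 20 0
dup  -> -10 20 0 0
drop -> -10 20 0
swap -> -10 0 20
-    -> -10 -20
-    -> 10

10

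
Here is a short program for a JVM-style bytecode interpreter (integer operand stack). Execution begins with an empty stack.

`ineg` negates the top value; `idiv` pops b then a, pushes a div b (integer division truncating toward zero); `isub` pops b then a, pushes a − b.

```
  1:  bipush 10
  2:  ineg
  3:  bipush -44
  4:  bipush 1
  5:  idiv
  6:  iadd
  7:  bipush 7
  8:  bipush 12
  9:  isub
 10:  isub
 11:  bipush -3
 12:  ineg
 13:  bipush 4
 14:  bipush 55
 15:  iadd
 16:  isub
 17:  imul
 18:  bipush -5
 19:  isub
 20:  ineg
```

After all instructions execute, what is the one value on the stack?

-2749

bipush 10  : 10
ineg       : -10
bipush -44 : -10 -44
bipush 1   : -10 -44 1
idiv       : -10 -44
iadd       : -54
bipush 7   : -54 7
bipush 12  : -54 7 12
isub       : -54 -5
isub       : -49
bipush -3  : -49 -3
ineg       : -49 3
bipush 4   : -49 3 4
bipush 55  : -49 3 4 55
iadd       : -49 3 59
isub       : -49 -56
imul       : 2744
bipush -5  : 2744 -5
isub       : 2749
ineg       : -2749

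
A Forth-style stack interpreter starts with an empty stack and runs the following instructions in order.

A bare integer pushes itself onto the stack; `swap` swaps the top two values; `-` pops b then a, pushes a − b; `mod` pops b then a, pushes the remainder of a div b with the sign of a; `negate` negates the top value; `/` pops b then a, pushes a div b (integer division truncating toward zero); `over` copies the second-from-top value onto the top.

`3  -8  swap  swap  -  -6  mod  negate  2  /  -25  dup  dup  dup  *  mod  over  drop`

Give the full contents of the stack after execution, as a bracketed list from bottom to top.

[-2, -25, -25]

3      → 3
-8     → 3 -8
swap   → -8 3
swap   → 3 -8
-      → 11
-6     → 11 -6
mod    → 5
negate → -5
2      → -5 2
/      → -2
-25    → -2 -25
dup    → -2 -25 -25
dup    → -2 -25 -25 -25
dup    → -2 -25 -25 -25 -25
*      → -2 -25 -25 625
mod    → -2 -25 -25
over   → -2 -25 -25 -25
drop   → -2 -25 -25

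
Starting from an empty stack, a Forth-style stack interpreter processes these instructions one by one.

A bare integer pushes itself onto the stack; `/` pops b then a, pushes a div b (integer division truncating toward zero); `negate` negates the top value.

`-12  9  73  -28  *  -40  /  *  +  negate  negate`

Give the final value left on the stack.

-12    : -12
9      : -12 9
73     : -12 9 73
-28    : -12 9 73 -28
*      : -12 9 -2044
-40    : -12 9 -2044 -40
/      : -12 9 51
*      : -12 459
+      : 447
negate : -447
negate : 447

447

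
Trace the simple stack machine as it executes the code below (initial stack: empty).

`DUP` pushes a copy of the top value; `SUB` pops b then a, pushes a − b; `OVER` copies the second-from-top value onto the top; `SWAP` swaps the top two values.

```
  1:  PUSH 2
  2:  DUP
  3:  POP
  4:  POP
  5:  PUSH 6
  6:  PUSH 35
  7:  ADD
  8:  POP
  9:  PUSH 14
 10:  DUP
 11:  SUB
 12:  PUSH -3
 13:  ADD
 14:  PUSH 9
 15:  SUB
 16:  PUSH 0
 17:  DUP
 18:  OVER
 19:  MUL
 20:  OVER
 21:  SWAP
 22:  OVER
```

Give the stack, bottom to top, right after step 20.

[-12, 0, 0, 0]

PUSH 2  → 2
DUP     → 2 2
POP     → 2
POP     → (empty)
PUSH 6  → 6
PUSH 35 → 6 35
ADD     → 41
POP     → (empty)
PUSH 14 → 14
DUP     → 14 14
SUB     → 0
PUSH -3 → 0 -3
ADD     → -3
PUSH 9  → -3 9
SUB     → -12
PUSH 0  → -12 0
DUP     → -12 0 0
OVER    → -12 0 0 0
MUL     → -12 0 0
OVER    → -12 0 0 0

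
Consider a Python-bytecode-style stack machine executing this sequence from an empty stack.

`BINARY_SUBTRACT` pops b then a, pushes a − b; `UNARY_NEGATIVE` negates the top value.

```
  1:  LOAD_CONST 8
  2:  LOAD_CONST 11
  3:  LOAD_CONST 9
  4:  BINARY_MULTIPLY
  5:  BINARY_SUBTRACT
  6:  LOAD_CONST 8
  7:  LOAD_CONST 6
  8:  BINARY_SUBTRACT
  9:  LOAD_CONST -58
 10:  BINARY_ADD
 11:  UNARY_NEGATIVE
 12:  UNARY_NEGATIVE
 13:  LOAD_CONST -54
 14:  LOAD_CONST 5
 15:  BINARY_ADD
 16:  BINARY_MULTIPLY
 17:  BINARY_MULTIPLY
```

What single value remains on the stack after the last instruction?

LOAD_CONST 8    : [8]
LOAD_CONST 11   : [8, 11]
LOAD_CONST 9    : [8, 11, 9]
BINARY_MULTIPLY : [8, 99]
BINARY_SUBTRACT : [-91]
LOAD_CONST 8    : [-91, 8]
LOAD_CONST 6    : [-91, 8, 6]
BINARY_SUBTRACT : [-91, 2]
LOAD_CONST -58  : [-91, 2, -58]
BINARY_ADD      : [-91, -56]
UNARY_NEGATIVE  : [-91, 56]
UNARY_NEGATIVE  : [-91, -56]
LOAD_CONST -54  : [-91, -56, -54]
LOAD_CONST 5    : [-91, -56, -54, 5]
BINARY_ADD      : [-91, -56, -49]
BINARY_MULTIPLY : [-91, 2744]
BINARY_MULTIPLY : [-249704]

-249704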